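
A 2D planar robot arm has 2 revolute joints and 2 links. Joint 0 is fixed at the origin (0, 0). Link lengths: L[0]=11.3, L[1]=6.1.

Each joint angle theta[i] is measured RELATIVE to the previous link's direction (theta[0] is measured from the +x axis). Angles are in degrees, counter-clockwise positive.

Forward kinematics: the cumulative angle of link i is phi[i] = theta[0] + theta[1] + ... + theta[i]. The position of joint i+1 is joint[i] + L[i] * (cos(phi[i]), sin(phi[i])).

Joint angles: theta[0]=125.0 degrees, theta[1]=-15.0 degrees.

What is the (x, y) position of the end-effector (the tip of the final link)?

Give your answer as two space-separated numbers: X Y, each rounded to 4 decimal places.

Answer: -8.5677 14.9885

Derivation:
joint[0] = (0.0000, 0.0000)  (base)
link 0: phi[0] = 125 = 125 deg
  cos(125 deg) = -0.5736, sin(125 deg) = 0.8192
  joint[1] = (0.0000, 0.0000) + 11.3 * (-0.5736, 0.8192) = (0.0000 + -6.4814, 0.0000 + 9.2564) = (-6.4814, 9.2564)
link 1: phi[1] = 125 + -15 = 110 deg
  cos(110 deg) = -0.3420, sin(110 deg) = 0.9397
  joint[2] = (-6.4814, 9.2564) + 6.1 * (-0.3420, 0.9397) = (-6.4814 + -2.0863, 9.2564 + 5.7321) = (-8.5677, 14.9885)
End effector: (-8.5677, 14.9885)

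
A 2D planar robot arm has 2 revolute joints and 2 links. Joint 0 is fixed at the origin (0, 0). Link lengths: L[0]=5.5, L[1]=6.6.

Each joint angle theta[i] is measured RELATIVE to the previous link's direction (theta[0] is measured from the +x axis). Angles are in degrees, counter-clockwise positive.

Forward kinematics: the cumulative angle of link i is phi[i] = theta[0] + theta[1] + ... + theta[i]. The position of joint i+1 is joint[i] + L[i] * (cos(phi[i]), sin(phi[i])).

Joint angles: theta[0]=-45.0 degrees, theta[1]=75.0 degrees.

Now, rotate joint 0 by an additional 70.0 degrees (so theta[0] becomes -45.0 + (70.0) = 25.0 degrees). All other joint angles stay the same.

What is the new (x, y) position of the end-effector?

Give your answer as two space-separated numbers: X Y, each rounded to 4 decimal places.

Answer: 3.8386 8.8241

Derivation:
joint[0] = (0.0000, 0.0000)  (base)
link 0: phi[0] = 25 = 25 deg
  cos(25 deg) = 0.9063, sin(25 deg) = 0.4226
  joint[1] = (0.0000, 0.0000) + 5.5 * (0.9063, 0.4226) = (0.0000 + 4.9847, 0.0000 + 2.3244) = (4.9847, 2.3244)
link 1: phi[1] = 25 + 75 = 100 deg
  cos(100 deg) = -0.1736, sin(100 deg) = 0.9848
  joint[2] = (4.9847, 2.3244) + 6.6 * (-0.1736, 0.9848) = (4.9847 + -1.1461, 2.3244 + 6.4997) = (3.8386, 8.8241)
End effector: (3.8386, 8.8241)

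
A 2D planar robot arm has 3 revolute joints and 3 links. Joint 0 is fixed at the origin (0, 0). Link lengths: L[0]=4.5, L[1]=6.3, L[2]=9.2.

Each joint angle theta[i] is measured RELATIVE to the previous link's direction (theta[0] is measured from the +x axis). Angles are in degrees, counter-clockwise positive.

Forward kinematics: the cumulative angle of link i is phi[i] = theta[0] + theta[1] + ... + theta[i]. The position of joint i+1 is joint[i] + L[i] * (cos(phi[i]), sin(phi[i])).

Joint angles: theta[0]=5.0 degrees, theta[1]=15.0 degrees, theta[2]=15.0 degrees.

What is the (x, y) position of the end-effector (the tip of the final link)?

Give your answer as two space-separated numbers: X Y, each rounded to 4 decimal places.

Answer: 17.9391 7.8238

Derivation:
joint[0] = (0.0000, 0.0000)  (base)
link 0: phi[0] = 5 = 5 deg
  cos(5 deg) = 0.9962, sin(5 deg) = 0.0872
  joint[1] = (0.0000, 0.0000) + 4.5 * (0.9962, 0.0872) = (0.0000 + 4.4829, 0.0000 + 0.3922) = (4.4829, 0.3922)
link 1: phi[1] = 5 + 15 = 20 deg
  cos(20 deg) = 0.9397, sin(20 deg) = 0.3420
  joint[2] = (4.4829, 0.3922) + 6.3 * (0.9397, 0.3420) = (4.4829 + 5.9201, 0.3922 + 2.1547) = (10.4029, 2.5469)
link 2: phi[2] = 5 + 15 + 15 = 35 deg
  cos(35 deg) = 0.8192, sin(35 deg) = 0.5736
  joint[3] = (10.4029, 2.5469) + 9.2 * (0.8192, 0.5736) = (10.4029 + 7.5362, 2.5469 + 5.2769) = (17.9391, 7.8238)
End effector: (17.9391, 7.8238)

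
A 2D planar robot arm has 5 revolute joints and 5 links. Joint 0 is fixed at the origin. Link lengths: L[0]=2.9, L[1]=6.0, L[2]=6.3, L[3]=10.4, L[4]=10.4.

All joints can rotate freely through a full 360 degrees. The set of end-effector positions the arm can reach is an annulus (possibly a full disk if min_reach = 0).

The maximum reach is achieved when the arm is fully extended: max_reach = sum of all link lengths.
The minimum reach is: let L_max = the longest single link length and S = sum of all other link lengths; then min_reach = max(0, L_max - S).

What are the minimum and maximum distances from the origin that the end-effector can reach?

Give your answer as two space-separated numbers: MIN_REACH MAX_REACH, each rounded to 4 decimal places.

Link lengths: [2.9, 6.0, 6.3, 10.4, 10.4]
max_reach = 2.9 + 6 + 6.3 + 10.4 + 10.4 = 36
L_max = max([2.9, 6.0, 6.3, 10.4, 10.4]) = 10.4
S (sum of others) = 36 - 10.4 = 25.6
min_reach = max(0, 10.4 - 25.6) = max(0, -15.2) = 0

Answer: 0.0000 36.0000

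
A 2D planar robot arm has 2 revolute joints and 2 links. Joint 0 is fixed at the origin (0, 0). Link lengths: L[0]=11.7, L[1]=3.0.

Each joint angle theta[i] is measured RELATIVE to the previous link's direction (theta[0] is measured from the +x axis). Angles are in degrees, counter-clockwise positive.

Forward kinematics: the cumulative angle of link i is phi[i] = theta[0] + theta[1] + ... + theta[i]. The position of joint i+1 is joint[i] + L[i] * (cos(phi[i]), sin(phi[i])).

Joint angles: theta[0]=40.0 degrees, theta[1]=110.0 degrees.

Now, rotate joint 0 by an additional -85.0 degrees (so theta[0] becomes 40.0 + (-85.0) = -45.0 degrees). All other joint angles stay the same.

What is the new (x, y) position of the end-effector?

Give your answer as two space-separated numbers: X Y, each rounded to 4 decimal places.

Answer: 9.5410 -5.5542

Derivation:
joint[0] = (0.0000, 0.0000)  (base)
link 0: phi[0] = -45 = -45 deg
  cos(-45 deg) = 0.7071, sin(-45 deg) = -0.7071
  joint[1] = (0.0000, 0.0000) + 11.7 * (0.7071, -0.7071) = (0.0000 + 8.2731, 0.0000 + -8.2731) = (8.2731, -8.2731)
link 1: phi[1] = -45 + 110 = 65 deg
  cos(65 deg) = 0.4226, sin(65 deg) = 0.9063
  joint[2] = (8.2731, -8.2731) + 3 * (0.4226, 0.9063) = (8.2731 + 1.2679, -8.2731 + 2.7189) = (9.5410, -5.5542)
End effector: (9.5410, -5.5542)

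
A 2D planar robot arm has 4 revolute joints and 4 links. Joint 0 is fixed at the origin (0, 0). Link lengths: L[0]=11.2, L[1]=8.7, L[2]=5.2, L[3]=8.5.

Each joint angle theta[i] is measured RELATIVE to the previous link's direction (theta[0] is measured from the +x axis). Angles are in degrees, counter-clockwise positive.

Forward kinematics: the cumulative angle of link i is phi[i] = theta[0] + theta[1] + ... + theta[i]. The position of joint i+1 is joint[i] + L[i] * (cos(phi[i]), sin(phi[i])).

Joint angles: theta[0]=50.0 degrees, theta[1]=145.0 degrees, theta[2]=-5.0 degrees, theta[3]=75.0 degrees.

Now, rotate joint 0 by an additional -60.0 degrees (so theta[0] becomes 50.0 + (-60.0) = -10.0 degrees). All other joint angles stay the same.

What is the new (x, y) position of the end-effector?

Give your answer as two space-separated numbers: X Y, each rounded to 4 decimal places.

Answer: -6.1681 4.5981

Derivation:
joint[0] = (0.0000, 0.0000)  (base)
link 0: phi[0] = -10 = -10 deg
  cos(-10 deg) = 0.9848, sin(-10 deg) = -0.1736
  joint[1] = (0.0000, 0.0000) + 11.2 * (0.9848, -0.1736) = (0.0000 + 11.0298, 0.0000 + -1.9449) = (11.0298, -1.9449)
link 1: phi[1] = -10 + 145 = 135 deg
  cos(135 deg) = -0.7071, sin(135 deg) = 0.7071
  joint[2] = (11.0298, -1.9449) + 8.7 * (-0.7071, 0.7071) = (11.0298 + -6.1518, -1.9449 + 6.1518) = (4.8780, 4.2070)
link 2: phi[2] = -10 + 145 + -5 = 130 deg
  cos(130 deg) = -0.6428, sin(130 deg) = 0.7660
  joint[3] = (4.8780, 4.2070) + 5.2 * (-0.6428, 0.7660) = (4.8780 + -3.3425, 4.2070 + 3.9834) = (1.5355, 8.1904)
link 3: phi[3] = -10 + 145 + -5 + 75 = 205 deg
  cos(205 deg) = -0.9063, sin(205 deg) = -0.4226
  joint[4] = (1.5355, 8.1904) + 8.5 * (-0.9063, -0.4226) = (1.5355 + -7.7036, 8.1904 + -3.5923) = (-6.1681, 4.5981)
End effector: (-6.1681, 4.5981)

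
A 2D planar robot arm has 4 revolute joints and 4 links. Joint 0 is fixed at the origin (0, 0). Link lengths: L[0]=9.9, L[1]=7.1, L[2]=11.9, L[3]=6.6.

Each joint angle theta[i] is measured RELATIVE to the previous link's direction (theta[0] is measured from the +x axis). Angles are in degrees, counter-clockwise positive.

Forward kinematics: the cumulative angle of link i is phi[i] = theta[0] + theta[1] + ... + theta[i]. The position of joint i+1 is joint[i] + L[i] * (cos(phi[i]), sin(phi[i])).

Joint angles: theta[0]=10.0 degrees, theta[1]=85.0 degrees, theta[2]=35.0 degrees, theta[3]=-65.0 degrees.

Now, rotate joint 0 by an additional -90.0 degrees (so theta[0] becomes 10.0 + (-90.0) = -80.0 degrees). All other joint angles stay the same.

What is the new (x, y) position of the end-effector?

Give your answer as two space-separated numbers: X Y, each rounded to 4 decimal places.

Answer: 23.8897 -4.2709

Derivation:
joint[0] = (0.0000, 0.0000)  (base)
link 0: phi[0] = -80 = -80 deg
  cos(-80 deg) = 0.1736, sin(-80 deg) = -0.9848
  joint[1] = (0.0000, 0.0000) + 9.9 * (0.1736, -0.9848) = (0.0000 + 1.7191, 0.0000 + -9.7496) = (1.7191, -9.7496)
link 1: phi[1] = -80 + 85 = 5 deg
  cos(5 deg) = 0.9962, sin(5 deg) = 0.0872
  joint[2] = (1.7191, -9.7496) + 7.1 * (0.9962, 0.0872) = (1.7191 + 7.0730, -9.7496 + 0.6188) = (8.7921, -9.1308)
link 2: phi[2] = -80 + 85 + 35 = 40 deg
  cos(40 deg) = 0.7660, sin(40 deg) = 0.6428
  joint[3] = (8.7921, -9.1308) + 11.9 * (0.7660, 0.6428) = (8.7921 + 9.1159, -9.1308 + 7.6492) = (17.9080, -1.4816)
link 3: phi[3] = -80 + 85 + 35 + -65 = -25 deg
  cos(-25 deg) = 0.9063, sin(-25 deg) = -0.4226
  joint[4] = (17.9080, -1.4816) + 6.6 * (0.9063, -0.4226) = (17.9080 + 5.9816, -1.4816 + -2.7893) = (23.8897, -4.2709)
End effector: (23.8897, -4.2709)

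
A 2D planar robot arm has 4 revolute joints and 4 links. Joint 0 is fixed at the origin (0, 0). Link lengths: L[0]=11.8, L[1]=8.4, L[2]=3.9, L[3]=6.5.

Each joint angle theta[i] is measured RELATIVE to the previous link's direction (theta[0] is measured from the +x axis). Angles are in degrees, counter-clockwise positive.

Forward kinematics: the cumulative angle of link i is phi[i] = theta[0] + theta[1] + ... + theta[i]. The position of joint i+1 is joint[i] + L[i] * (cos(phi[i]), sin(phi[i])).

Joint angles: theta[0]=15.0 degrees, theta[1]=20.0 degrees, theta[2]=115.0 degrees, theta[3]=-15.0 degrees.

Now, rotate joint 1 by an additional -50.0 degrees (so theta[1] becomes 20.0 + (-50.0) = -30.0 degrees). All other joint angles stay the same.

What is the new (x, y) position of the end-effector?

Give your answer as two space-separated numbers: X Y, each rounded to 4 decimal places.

joint[0] = (0.0000, 0.0000)  (base)
link 0: phi[0] = 15 = 15 deg
  cos(15 deg) = 0.9659, sin(15 deg) = 0.2588
  joint[1] = (0.0000, 0.0000) + 11.8 * (0.9659, 0.2588) = (0.0000 + 11.3979, 0.0000 + 3.0541) = (11.3979, 3.0541)
link 1: phi[1] = 15 + -30 = -15 deg
  cos(-15 deg) = 0.9659, sin(-15 deg) = -0.2588
  joint[2] = (11.3979, 3.0541) + 8.4 * (0.9659, -0.2588) = (11.3979 + 8.1138, 3.0541 + -2.1741) = (19.5117, 0.8800)
link 2: phi[2] = 15 + -30 + 115 = 100 deg
  cos(100 deg) = -0.1736, sin(100 deg) = 0.9848
  joint[3] = (19.5117, 0.8800) + 3.9 * (-0.1736, 0.9848) = (19.5117 + -0.6772, 0.8800 + 3.8408) = (18.8345, 4.7207)
link 3: phi[3] = 15 + -30 + 115 + -15 = 85 deg
  cos(85 deg) = 0.0872, sin(85 deg) = 0.9962
  joint[4] = (18.8345, 4.7207) + 6.5 * (0.0872, 0.9962) = (18.8345 + 0.5665, 4.7207 + 6.4753) = (19.4010, 11.1960)
End effector: (19.4010, 11.1960)

Answer: 19.4010 11.1960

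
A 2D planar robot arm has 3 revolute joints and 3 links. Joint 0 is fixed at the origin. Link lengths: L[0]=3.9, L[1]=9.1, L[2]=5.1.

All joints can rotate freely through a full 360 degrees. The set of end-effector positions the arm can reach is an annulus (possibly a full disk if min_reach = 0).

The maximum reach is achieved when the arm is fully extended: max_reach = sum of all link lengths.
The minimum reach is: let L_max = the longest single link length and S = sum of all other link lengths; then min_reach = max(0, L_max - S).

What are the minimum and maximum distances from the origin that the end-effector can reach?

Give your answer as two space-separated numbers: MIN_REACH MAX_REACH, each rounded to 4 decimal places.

Answer: 0.1000 18.1000

Derivation:
Link lengths: [3.9, 9.1, 5.1]
max_reach = 3.9 + 9.1 + 5.1 = 18.1
L_max = max([3.9, 9.1, 5.1]) = 9.1
S (sum of others) = 18.1 - 9.1 = 9
min_reach = max(0, 9.1 - 9) = max(0, 0.1) = 0.1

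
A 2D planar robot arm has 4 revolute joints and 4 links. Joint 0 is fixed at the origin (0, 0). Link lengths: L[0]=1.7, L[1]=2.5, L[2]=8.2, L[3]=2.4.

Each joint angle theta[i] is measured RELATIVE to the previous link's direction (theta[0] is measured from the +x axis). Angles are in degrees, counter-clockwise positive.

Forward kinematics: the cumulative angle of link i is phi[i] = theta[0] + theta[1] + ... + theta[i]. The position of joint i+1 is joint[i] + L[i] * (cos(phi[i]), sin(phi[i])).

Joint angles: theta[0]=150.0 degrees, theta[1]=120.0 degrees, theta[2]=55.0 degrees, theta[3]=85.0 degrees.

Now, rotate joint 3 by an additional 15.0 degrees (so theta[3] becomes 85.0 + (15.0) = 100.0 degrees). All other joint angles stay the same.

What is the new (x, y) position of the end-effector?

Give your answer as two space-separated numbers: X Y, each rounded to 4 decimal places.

Answer: 6.2591 -4.1782

Derivation:
joint[0] = (0.0000, 0.0000)  (base)
link 0: phi[0] = 150 = 150 deg
  cos(150 deg) = -0.8660, sin(150 deg) = 0.5000
  joint[1] = (0.0000, 0.0000) + 1.7 * (-0.8660, 0.5000) = (0.0000 + -1.4722, 0.0000 + 0.8500) = (-1.4722, 0.8500)
link 1: phi[1] = 150 + 120 = 270 deg
  cos(270 deg) = -0.0000, sin(270 deg) = -1.0000
  joint[2] = (-1.4722, 0.8500) + 2.5 * (-0.0000, -1.0000) = (-1.4722 + -0.0000, 0.8500 + -2.5000) = (-1.4722, -1.6500)
link 2: phi[2] = 150 + 120 + 55 = 325 deg
  cos(325 deg) = 0.8192, sin(325 deg) = -0.5736
  joint[3] = (-1.4722, -1.6500) + 8.2 * (0.8192, -0.5736) = (-1.4722 + 6.7170, -1.6500 + -4.7033) = (5.2448, -6.3533)
link 3: phi[3] = 150 + 120 + 55 + 100 = 425 deg
  cos(425 deg) = 0.4226, sin(425 deg) = 0.9063
  joint[4] = (5.2448, -6.3533) + 2.4 * (0.4226, 0.9063) = (5.2448 + 1.0143, -6.3533 + 2.1751) = (6.2591, -4.1782)
End effector: (6.2591, -4.1782)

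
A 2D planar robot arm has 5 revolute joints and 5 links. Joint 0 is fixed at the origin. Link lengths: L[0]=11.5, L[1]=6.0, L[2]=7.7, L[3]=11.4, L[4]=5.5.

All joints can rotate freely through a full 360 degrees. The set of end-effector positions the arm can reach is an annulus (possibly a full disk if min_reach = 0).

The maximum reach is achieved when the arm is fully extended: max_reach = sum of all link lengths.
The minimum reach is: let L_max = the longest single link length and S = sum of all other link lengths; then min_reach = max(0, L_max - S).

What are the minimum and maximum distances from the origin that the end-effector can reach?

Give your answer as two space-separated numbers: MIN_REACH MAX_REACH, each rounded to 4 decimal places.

Answer: 0.0000 42.1000

Derivation:
Link lengths: [11.5, 6.0, 7.7, 11.4, 5.5]
max_reach = 11.5 + 6 + 7.7 + 11.4 + 5.5 = 42.1
L_max = max([11.5, 6.0, 7.7, 11.4, 5.5]) = 11.5
S (sum of others) = 42.1 - 11.5 = 30.6
min_reach = max(0, 11.5 - 30.6) = max(0, -19.1) = 0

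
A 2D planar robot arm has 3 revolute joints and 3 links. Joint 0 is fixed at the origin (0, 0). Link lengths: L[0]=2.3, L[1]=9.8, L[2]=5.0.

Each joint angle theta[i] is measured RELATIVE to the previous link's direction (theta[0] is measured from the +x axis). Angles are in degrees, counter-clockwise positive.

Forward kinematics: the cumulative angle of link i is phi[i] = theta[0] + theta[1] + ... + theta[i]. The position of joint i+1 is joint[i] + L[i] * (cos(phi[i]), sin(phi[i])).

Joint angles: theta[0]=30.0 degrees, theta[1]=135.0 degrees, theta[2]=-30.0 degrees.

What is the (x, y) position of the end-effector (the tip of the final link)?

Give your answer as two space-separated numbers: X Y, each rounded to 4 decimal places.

Answer: -11.0097 7.2220

Derivation:
joint[0] = (0.0000, 0.0000)  (base)
link 0: phi[0] = 30 = 30 deg
  cos(30 deg) = 0.8660, sin(30 deg) = 0.5000
  joint[1] = (0.0000, 0.0000) + 2.3 * (0.8660, 0.5000) = (0.0000 + 1.9919, 0.0000 + 1.1500) = (1.9919, 1.1500)
link 1: phi[1] = 30 + 135 = 165 deg
  cos(165 deg) = -0.9659, sin(165 deg) = 0.2588
  joint[2] = (1.9919, 1.1500) + 9.8 * (-0.9659, 0.2588) = (1.9919 + -9.4661, 1.1500 + 2.5364) = (-7.4742, 3.6864)
link 2: phi[2] = 30 + 135 + -30 = 135 deg
  cos(135 deg) = -0.7071, sin(135 deg) = 0.7071
  joint[3] = (-7.4742, 3.6864) + 5 * (-0.7071, 0.7071) = (-7.4742 + -3.5355, 3.6864 + 3.5355) = (-11.0097, 7.2220)
End effector: (-11.0097, 7.2220)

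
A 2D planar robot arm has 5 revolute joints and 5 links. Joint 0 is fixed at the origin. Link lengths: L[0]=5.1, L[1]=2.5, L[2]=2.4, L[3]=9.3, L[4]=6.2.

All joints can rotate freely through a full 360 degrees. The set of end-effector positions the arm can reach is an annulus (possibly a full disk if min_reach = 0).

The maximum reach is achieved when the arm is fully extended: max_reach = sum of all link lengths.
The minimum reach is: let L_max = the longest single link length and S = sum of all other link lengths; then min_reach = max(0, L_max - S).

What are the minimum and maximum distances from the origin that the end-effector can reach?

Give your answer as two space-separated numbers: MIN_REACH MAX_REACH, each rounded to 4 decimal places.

Answer: 0.0000 25.5000

Derivation:
Link lengths: [5.1, 2.5, 2.4, 9.3, 6.2]
max_reach = 5.1 + 2.5 + 2.4 + 9.3 + 6.2 = 25.5
L_max = max([5.1, 2.5, 2.4, 9.3, 6.2]) = 9.3
S (sum of others) = 25.5 - 9.3 = 16.2
min_reach = max(0, 9.3 - 16.2) = max(0, -6.9) = 0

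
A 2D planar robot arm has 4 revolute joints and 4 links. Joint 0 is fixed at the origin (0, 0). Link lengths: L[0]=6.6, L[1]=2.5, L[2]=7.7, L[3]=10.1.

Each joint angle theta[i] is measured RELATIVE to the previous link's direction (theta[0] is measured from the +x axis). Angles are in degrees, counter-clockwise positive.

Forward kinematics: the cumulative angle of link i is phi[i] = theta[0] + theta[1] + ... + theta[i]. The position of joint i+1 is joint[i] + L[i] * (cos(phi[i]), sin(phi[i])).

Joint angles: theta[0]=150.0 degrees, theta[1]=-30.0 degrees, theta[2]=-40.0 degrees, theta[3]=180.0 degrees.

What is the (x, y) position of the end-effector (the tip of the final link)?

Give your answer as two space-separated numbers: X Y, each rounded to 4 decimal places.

joint[0] = (0.0000, 0.0000)  (base)
link 0: phi[0] = 150 = 150 deg
  cos(150 deg) = -0.8660, sin(150 deg) = 0.5000
  joint[1] = (0.0000, 0.0000) + 6.6 * (-0.8660, 0.5000) = (0.0000 + -5.7158, 0.0000 + 3.3000) = (-5.7158, 3.3000)
link 1: phi[1] = 150 + -30 = 120 deg
  cos(120 deg) = -0.5000, sin(120 deg) = 0.8660
  joint[2] = (-5.7158, 3.3000) + 2.5 * (-0.5000, 0.8660) = (-5.7158 + -1.2500, 3.3000 + 2.1651) = (-6.9658, 5.4651)
link 2: phi[2] = 150 + -30 + -40 = 80 deg
  cos(80 deg) = 0.1736, sin(80 deg) = 0.9848
  joint[3] = (-6.9658, 5.4651) + 7.7 * (0.1736, 0.9848) = (-6.9658 + 1.3371, 5.4651 + 7.5830) = (-5.6287, 13.0481)
link 3: phi[3] = 150 + -30 + -40 + 180 = 260 deg
  cos(260 deg) = -0.1736, sin(260 deg) = -0.9848
  joint[4] = (-5.6287, 13.0481) + 10.1 * (-0.1736, -0.9848) = (-5.6287 + -1.7538, 13.0481 + -9.9466) = (-7.3825, 3.1015)
End effector: (-7.3825, 3.1015)

Answer: -7.3825 3.1015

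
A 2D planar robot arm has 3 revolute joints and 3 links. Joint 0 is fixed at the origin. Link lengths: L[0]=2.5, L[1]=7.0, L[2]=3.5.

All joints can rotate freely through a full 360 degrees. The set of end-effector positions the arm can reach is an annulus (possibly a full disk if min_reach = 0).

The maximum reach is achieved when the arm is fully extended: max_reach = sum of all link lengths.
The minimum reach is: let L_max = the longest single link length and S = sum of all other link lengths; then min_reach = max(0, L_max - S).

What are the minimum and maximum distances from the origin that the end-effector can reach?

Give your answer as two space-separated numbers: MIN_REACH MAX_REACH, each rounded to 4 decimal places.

Link lengths: [2.5, 7.0, 3.5]
max_reach = 2.5 + 7 + 3.5 = 13
L_max = max([2.5, 7.0, 3.5]) = 7
S (sum of others) = 13 - 7 = 6
min_reach = max(0, 7 - 6) = max(0, 1) = 1

Answer: 1.0000 13.0000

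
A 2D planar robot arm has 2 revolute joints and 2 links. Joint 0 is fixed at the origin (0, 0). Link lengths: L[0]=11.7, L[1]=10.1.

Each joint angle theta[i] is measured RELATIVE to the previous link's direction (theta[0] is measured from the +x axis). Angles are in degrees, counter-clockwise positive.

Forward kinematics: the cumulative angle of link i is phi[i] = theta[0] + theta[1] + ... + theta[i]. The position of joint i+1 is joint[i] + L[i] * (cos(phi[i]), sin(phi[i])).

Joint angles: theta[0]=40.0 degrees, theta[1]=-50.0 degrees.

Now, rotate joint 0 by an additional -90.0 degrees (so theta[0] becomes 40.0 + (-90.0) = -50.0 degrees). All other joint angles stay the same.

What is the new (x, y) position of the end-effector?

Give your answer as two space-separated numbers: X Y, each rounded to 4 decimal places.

Answer: 5.7668 -18.9093

Derivation:
joint[0] = (0.0000, 0.0000)  (base)
link 0: phi[0] = -50 = -50 deg
  cos(-50 deg) = 0.6428, sin(-50 deg) = -0.7660
  joint[1] = (0.0000, 0.0000) + 11.7 * (0.6428, -0.7660) = (0.0000 + 7.5206, 0.0000 + -8.9627) = (7.5206, -8.9627)
link 1: phi[1] = -50 + -50 = -100 deg
  cos(-100 deg) = -0.1736, sin(-100 deg) = -0.9848
  joint[2] = (7.5206, -8.9627) + 10.1 * (-0.1736, -0.9848) = (7.5206 + -1.7538, -8.9627 + -9.9466) = (5.7668, -18.9093)
End effector: (5.7668, -18.9093)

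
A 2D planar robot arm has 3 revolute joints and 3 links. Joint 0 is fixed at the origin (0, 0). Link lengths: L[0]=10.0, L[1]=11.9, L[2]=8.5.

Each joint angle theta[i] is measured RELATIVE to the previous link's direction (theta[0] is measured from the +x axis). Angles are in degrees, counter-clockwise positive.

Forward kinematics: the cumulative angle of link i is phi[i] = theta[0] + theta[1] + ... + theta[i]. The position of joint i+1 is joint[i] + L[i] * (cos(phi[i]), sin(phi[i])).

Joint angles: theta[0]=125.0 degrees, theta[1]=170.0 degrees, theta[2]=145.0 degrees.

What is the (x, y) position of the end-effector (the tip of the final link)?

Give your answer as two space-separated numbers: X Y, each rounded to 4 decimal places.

joint[0] = (0.0000, 0.0000)  (base)
link 0: phi[0] = 125 = 125 deg
  cos(125 deg) = -0.5736, sin(125 deg) = 0.8192
  joint[1] = (0.0000, 0.0000) + 10 * (-0.5736, 0.8192) = (0.0000 + -5.7358, 0.0000 + 8.1915) = (-5.7358, 8.1915)
link 1: phi[1] = 125 + 170 = 295 deg
  cos(295 deg) = 0.4226, sin(295 deg) = -0.9063
  joint[2] = (-5.7358, 8.1915) + 11.9 * (0.4226, -0.9063) = (-5.7358 + 5.0292, 8.1915 + -10.7851) = (-0.7066, -2.5935)
link 2: phi[2] = 125 + 170 + 145 = 440 deg
  cos(440 deg) = 0.1736, sin(440 deg) = 0.9848
  joint[3] = (-0.7066, -2.5935) + 8.5 * (0.1736, 0.9848) = (-0.7066 + 1.4760, -2.5935 + 8.3709) = (0.7694, 5.7773)
End effector: (0.7694, 5.7773)

Answer: 0.7694 5.7773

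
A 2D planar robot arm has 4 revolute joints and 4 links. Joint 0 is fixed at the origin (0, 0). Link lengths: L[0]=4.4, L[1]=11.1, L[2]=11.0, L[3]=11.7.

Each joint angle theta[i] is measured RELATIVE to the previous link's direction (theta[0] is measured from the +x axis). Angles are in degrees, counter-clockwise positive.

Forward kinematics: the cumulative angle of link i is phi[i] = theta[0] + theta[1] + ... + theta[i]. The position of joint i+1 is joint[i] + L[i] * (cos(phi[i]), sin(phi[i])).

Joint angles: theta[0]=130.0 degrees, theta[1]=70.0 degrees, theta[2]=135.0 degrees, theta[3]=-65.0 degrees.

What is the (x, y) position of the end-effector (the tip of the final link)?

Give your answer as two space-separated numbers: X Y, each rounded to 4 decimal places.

joint[0] = (0.0000, 0.0000)  (base)
link 0: phi[0] = 130 = 130 deg
  cos(130 deg) = -0.6428, sin(130 deg) = 0.7660
  joint[1] = (0.0000, 0.0000) + 4.4 * (-0.6428, 0.7660) = (0.0000 + -2.8283, 0.0000 + 3.3706) = (-2.8283, 3.3706)
link 1: phi[1] = 130 + 70 = 200 deg
  cos(200 deg) = -0.9397, sin(200 deg) = -0.3420
  joint[2] = (-2.8283, 3.3706) + 11.1 * (-0.9397, -0.3420) = (-2.8283 + -10.4306, 3.3706 + -3.7964) = (-13.2589, -0.4258)
link 2: phi[2] = 130 + 70 + 135 = 335 deg
  cos(335 deg) = 0.9063, sin(335 deg) = -0.4226
  joint[3] = (-13.2589, -0.4258) + 11 * (0.9063, -0.4226) = (-13.2589 + 9.9694, -0.4258 + -4.6488) = (-3.2895, -5.0746)
link 3: phi[3] = 130 + 70 + 135 + -65 = 270 deg
  cos(270 deg) = -0.0000, sin(270 deg) = -1.0000
  joint[4] = (-3.2895, -5.0746) + 11.7 * (-0.0000, -1.0000) = (-3.2895 + -0.0000, -5.0746 + -11.7000) = (-3.2895, -16.7746)
End effector: (-3.2895, -16.7746)

Answer: -3.2895 -16.7746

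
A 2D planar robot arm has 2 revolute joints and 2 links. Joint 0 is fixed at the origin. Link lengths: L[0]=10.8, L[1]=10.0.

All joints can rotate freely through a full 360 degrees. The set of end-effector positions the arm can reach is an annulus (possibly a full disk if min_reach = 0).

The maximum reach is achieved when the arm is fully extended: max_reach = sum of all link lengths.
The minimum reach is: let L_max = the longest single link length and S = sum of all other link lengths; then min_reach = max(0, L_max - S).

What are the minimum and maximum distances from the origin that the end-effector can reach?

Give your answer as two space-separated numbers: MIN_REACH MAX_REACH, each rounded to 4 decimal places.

Link lengths: [10.8, 10.0]
max_reach = 10.8 + 10 = 20.8
L_max = max([10.8, 10.0]) = 10.8
S (sum of others) = 20.8 - 10.8 = 10
min_reach = max(0, 10.8 - 10) = max(0, 0.8) = 0.8

Answer: 0.8000 20.8000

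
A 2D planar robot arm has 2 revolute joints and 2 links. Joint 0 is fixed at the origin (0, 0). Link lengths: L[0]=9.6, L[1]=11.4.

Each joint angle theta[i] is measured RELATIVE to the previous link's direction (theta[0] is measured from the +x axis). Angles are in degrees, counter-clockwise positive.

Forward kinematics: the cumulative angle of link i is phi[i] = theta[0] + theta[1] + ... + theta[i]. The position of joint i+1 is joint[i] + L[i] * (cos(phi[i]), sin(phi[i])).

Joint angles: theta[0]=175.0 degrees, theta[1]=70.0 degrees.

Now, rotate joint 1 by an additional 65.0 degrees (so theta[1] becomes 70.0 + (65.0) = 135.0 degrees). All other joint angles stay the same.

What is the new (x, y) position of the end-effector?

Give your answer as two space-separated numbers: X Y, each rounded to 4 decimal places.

Answer: -2.2357 -7.8962

Derivation:
joint[0] = (0.0000, 0.0000)  (base)
link 0: phi[0] = 175 = 175 deg
  cos(175 deg) = -0.9962, sin(175 deg) = 0.0872
  joint[1] = (0.0000, 0.0000) + 9.6 * (-0.9962, 0.0872) = (0.0000 + -9.5635, 0.0000 + 0.8367) = (-9.5635, 0.8367)
link 1: phi[1] = 175 + 135 = 310 deg
  cos(310 deg) = 0.6428, sin(310 deg) = -0.7660
  joint[2] = (-9.5635, 0.8367) + 11.4 * (0.6428, -0.7660) = (-9.5635 + 7.3278, 0.8367 + -8.7329) = (-2.2357, -7.8962)
End effector: (-2.2357, -7.8962)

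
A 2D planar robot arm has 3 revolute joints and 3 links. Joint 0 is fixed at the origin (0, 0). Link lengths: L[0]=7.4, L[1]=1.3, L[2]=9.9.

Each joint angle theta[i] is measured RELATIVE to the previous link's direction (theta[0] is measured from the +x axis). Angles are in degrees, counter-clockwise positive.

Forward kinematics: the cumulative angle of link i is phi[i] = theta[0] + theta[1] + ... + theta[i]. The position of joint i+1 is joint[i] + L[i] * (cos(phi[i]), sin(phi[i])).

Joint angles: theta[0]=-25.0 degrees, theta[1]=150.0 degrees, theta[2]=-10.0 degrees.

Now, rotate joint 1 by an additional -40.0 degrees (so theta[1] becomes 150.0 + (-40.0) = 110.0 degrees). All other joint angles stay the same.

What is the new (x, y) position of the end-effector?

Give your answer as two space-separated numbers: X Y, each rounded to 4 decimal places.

joint[0] = (0.0000, 0.0000)  (base)
link 0: phi[0] = -25 = -25 deg
  cos(-25 deg) = 0.9063, sin(-25 deg) = -0.4226
  joint[1] = (0.0000, 0.0000) + 7.4 * (0.9063, -0.4226) = (0.0000 + 6.7067, 0.0000 + -3.1274) = (6.7067, -3.1274)
link 1: phi[1] = -25 + 110 = 85 deg
  cos(85 deg) = 0.0872, sin(85 deg) = 0.9962
  joint[2] = (6.7067, -3.1274) + 1.3 * (0.0872, 0.9962) = (6.7067 + 0.1133, -3.1274 + 1.2951) = (6.8200, -1.8323)
link 2: phi[2] = -25 + 110 + -10 = 75 deg
  cos(75 deg) = 0.2588, sin(75 deg) = 0.9659
  joint[3] = (6.8200, -1.8323) + 9.9 * (0.2588, 0.9659) = (6.8200 + 2.5623, -1.8323 + 9.5627) = (9.3823, 7.7303)
End effector: (9.3823, 7.7303)

Answer: 9.3823 7.7303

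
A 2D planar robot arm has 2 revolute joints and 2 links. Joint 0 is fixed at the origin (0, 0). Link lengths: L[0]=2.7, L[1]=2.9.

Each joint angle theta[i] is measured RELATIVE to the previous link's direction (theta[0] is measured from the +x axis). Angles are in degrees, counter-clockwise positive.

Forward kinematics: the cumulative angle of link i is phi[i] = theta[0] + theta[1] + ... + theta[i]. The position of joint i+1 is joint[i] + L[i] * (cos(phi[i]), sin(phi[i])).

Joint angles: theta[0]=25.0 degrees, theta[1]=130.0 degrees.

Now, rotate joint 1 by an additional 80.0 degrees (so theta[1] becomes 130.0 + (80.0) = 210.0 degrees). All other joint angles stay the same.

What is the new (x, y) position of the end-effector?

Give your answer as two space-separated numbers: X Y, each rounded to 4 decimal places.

Answer: 0.7837 -1.2345

Derivation:
joint[0] = (0.0000, 0.0000)  (base)
link 0: phi[0] = 25 = 25 deg
  cos(25 deg) = 0.9063, sin(25 deg) = 0.4226
  joint[1] = (0.0000, 0.0000) + 2.7 * (0.9063, 0.4226) = (0.0000 + 2.4470, 0.0000 + 1.1411) = (2.4470, 1.1411)
link 1: phi[1] = 25 + 210 = 235 deg
  cos(235 deg) = -0.5736, sin(235 deg) = -0.8192
  joint[2] = (2.4470, 1.1411) + 2.9 * (-0.5736, -0.8192) = (2.4470 + -1.6634, 1.1411 + -2.3755) = (0.7837, -1.2345)
End effector: (0.7837, -1.2345)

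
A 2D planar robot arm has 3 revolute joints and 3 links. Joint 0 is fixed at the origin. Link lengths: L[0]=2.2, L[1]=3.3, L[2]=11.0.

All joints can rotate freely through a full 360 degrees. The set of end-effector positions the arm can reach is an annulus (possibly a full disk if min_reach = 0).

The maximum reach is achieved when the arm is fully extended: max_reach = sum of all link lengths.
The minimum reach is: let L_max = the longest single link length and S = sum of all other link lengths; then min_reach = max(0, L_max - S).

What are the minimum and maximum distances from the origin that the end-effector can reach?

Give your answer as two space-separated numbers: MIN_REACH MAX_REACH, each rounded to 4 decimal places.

Link lengths: [2.2, 3.3, 11.0]
max_reach = 2.2 + 3.3 + 11 = 16.5
L_max = max([2.2, 3.3, 11.0]) = 11
S (sum of others) = 16.5 - 11 = 5.5
min_reach = max(0, 11 - 5.5) = max(0, 5.5) = 5.5

Answer: 5.5000 16.5000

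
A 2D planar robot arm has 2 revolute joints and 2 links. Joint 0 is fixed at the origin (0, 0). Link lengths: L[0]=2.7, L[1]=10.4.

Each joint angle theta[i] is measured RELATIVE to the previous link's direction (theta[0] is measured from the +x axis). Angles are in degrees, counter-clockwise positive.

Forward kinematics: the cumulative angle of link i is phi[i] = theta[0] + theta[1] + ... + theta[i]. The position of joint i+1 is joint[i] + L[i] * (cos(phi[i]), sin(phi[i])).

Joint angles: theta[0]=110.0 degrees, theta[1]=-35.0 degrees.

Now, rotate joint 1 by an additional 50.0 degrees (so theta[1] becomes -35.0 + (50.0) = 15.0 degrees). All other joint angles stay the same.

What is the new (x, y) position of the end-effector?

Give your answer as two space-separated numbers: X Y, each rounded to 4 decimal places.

joint[0] = (0.0000, 0.0000)  (base)
link 0: phi[0] = 110 = 110 deg
  cos(110 deg) = -0.3420, sin(110 deg) = 0.9397
  joint[1] = (0.0000, 0.0000) + 2.7 * (-0.3420, 0.9397) = (0.0000 + -0.9235, 0.0000 + 2.5372) = (-0.9235, 2.5372)
link 1: phi[1] = 110 + 15 = 125 deg
  cos(125 deg) = -0.5736, sin(125 deg) = 0.8192
  joint[2] = (-0.9235, 2.5372) + 10.4 * (-0.5736, 0.8192) = (-0.9235 + -5.9652, 2.5372 + 8.5192) = (-6.8886, 11.0564)
End effector: (-6.8886, 11.0564)

Answer: -6.8886 11.0564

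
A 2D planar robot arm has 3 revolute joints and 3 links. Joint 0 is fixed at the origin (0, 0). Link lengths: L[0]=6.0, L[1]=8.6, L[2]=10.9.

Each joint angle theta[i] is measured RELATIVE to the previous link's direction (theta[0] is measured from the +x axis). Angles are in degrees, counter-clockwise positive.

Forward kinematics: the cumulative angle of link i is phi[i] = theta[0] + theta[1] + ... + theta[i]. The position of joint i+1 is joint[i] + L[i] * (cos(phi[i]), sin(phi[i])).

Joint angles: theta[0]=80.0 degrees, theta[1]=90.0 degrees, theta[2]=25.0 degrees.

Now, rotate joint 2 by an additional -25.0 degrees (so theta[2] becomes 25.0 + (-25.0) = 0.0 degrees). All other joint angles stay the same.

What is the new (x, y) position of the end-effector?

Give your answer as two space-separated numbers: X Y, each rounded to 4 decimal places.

Answer: -18.1619 9.2950

Derivation:
joint[0] = (0.0000, 0.0000)  (base)
link 0: phi[0] = 80 = 80 deg
  cos(80 deg) = 0.1736, sin(80 deg) = 0.9848
  joint[1] = (0.0000, 0.0000) + 6 * (0.1736, 0.9848) = (0.0000 + 1.0419, 0.0000 + 5.9088) = (1.0419, 5.9088)
link 1: phi[1] = 80 + 90 = 170 deg
  cos(170 deg) = -0.9848, sin(170 deg) = 0.1736
  joint[2] = (1.0419, 5.9088) + 8.6 * (-0.9848, 0.1736) = (1.0419 + -8.4693, 5.9088 + 1.4934) = (-7.4275, 7.4022)
link 2: phi[2] = 80 + 90 + 0 = 170 deg
  cos(170 deg) = -0.9848, sin(170 deg) = 0.1736
  joint[3] = (-7.4275, 7.4022) + 10.9 * (-0.9848, 0.1736) = (-7.4275 + -10.7344, 7.4022 + 1.8928) = (-18.1619, 9.2950)
End effector: (-18.1619, 9.2950)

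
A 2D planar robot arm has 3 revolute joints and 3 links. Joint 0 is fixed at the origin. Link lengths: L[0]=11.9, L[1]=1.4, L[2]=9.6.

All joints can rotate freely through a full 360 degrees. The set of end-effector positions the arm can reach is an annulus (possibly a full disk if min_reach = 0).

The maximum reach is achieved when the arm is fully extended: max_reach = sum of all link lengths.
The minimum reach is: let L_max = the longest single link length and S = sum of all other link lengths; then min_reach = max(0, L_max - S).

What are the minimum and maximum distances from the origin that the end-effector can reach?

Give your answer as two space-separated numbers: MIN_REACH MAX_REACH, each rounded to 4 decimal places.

Answer: 0.9000 22.9000

Derivation:
Link lengths: [11.9, 1.4, 9.6]
max_reach = 11.9 + 1.4 + 9.6 = 22.9
L_max = max([11.9, 1.4, 9.6]) = 11.9
S (sum of others) = 22.9 - 11.9 = 11
min_reach = max(0, 11.9 - 11) = max(0, 0.9) = 0.9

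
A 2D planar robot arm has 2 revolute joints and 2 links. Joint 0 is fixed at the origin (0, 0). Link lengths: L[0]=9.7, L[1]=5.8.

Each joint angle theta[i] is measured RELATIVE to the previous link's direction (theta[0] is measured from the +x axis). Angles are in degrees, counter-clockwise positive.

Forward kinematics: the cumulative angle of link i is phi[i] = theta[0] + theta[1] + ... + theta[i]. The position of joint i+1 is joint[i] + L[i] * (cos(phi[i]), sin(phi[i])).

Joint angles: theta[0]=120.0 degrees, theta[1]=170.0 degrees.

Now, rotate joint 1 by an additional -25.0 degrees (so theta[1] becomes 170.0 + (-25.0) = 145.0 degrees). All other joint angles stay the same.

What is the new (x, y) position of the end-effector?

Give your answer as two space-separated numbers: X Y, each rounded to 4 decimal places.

Answer: -5.3555 2.6225

Derivation:
joint[0] = (0.0000, 0.0000)  (base)
link 0: phi[0] = 120 = 120 deg
  cos(120 deg) = -0.5000, sin(120 deg) = 0.8660
  joint[1] = (0.0000, 0.0000) + 9.7 * (-0.5000, 0.8660) = (0.0000 + -4.8500, 0.0000 + 8.4004) = (-4.8500, 8.4004)
link 1: phi[1] = 120 + 145 = 265 deg
  cos(265 deg) = -0.0872, sin(265 deg) = -0.9962
  joint[2] = (-4.8500, 8.4004) + 5.8 * (-0.0872, -0.9962) = (-4.8500 + -0.5055, 8.4004 + -5.7779) = (-5.3555, 2.6225)
End effector: (-5.3555, 2.6225)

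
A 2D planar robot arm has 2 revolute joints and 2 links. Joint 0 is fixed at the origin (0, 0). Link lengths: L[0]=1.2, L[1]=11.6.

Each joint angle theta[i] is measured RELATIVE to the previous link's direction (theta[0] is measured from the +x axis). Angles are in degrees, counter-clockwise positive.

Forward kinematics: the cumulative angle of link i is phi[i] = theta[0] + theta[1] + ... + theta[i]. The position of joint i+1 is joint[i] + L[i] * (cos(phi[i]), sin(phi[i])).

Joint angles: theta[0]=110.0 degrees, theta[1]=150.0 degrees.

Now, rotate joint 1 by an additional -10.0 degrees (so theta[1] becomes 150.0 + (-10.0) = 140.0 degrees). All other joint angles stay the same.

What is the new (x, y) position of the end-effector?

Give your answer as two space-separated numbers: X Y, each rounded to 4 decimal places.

Answer: -4.3779 -9.7728

Derivation:
joint[0] = (0.0000, 0.0000)  (base)
link 0: phi[0] = 110 = 110 deg
  cos(110 deg) = -0.3420, sin(110 deg) = 0.9397
  joint[1] = (0.0000, 0.0000) + 1.2 * (-0.3420, 0.9397) = (0.0000 + -0.4104, 0.0000 + 1.1276) = (-0.4104, 1.1276)
link 1: phi[1] = 110 + 140 = 250 deg
  cos(250 deg) = -0.3420, sin(250 deg) = -0.9397
  joint[2] = (-0.4104, 1.1276) + 11.6 * (-0.3420, -0.9397) = (-0.4104 + -3.9674, 1.1276 + -10.9004) = (-4.3779, -9.7728)
End effector: (-4.3779, -9.7728)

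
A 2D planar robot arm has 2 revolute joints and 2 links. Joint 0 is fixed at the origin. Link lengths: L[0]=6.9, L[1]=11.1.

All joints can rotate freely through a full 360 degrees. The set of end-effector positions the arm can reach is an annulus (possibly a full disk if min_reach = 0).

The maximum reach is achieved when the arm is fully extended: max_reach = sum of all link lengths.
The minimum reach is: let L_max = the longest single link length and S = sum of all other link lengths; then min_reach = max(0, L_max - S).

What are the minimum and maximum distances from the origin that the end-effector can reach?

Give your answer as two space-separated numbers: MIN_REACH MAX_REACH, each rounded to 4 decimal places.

Link lengths: [6.9, 11.1]
max_reach = 6.9 + 11.1 = 18
L_max = max([6.9, 11.1]) = 11.1
S (sum of others) = 18 - 11.1 = 6.9
min_reach = max(0, 11.1 - 6.9) = max(0, 4.2) = 4.2

Answer: 4.2000 18.0000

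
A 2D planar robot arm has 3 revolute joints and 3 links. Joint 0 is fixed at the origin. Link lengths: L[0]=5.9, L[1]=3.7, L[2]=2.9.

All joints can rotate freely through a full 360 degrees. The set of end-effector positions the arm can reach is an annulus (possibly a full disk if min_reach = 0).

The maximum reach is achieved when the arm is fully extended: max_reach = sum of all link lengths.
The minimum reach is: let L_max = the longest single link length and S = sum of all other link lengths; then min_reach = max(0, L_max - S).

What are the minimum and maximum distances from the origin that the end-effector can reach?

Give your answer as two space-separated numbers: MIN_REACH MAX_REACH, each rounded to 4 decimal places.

Link lengths: [5.9, 3.7, 2.9]
max_reach = 5.9 + 3.7 + 2.9 = 12.5
L_max = max([5.9, 3.7, 2.9]) = 5.9
S (sum of others) = 12.5 - 5.9 = 6.6
min_reach = max(0, 5.9 - 6.6) = max(0, -0.7) = 0

Answer: 0.0000 12.5000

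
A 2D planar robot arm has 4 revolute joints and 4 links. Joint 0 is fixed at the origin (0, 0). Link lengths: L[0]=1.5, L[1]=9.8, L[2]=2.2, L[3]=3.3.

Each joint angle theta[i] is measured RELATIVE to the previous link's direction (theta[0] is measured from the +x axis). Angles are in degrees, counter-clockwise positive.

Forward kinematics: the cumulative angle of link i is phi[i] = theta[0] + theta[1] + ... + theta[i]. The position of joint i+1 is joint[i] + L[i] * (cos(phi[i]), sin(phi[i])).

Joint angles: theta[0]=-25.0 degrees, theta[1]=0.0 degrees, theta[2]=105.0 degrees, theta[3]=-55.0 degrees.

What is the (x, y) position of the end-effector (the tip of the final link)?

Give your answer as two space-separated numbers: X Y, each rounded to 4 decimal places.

Answer: 13.6141 -1.2144

Derivation:
joint[0] = (0.0000, 0.0000)  (base)
link 0: phi[0] = -25 = -25 deg
  cos(-25 deg) = 0.9063, sin(-25 deg) = -0.4226
  joint[1] = (0.0000, 0.0000) + 1.5 * (0.9063, -0.4226) = (0.0000 + 1.3595, 0.0000 + -0.6339) = (1.3595, -0.6339)
link 1: phi[1] = -25 + 0 = -25 deg
  cos(-25 deg) = 0.9063, sin(-25 deg) = -0.4226
  joint[2] = (1.3595, -0.6339) + 9.8 * (0.9063, -0.4226) = (1.3595 + 8.8818, -0.6339 + -4.1417) = (10.2413, -4.7756)
link 2: phi[2] = -25 + 0 + 105 = 80 deg
  cos(80 deg) = 0.1736, sin(80 deg) = 0.9848
  joint[3] = (10.2413, -4.7756) + 2.2 * (0.1736, 0.9848) = (10.2413 + 0.3820, -4.7756 + 2.1666) = (10.6233, -2.6090)
link 3: phi[3] = -25 + 0 + 105 + -55 = 25 deg
  cos(25 deg) = 0.9063, sin(25 deg) = 0.4226
  joint[4] = (10.6233, -2.6090) + 3.3 * (0.9063, 0.4226) = (10.6233 + 2.9908, -2.6090 + 1.3946) = (13.6141, -1.2144)
End effector: (13.6141, -1.2144)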